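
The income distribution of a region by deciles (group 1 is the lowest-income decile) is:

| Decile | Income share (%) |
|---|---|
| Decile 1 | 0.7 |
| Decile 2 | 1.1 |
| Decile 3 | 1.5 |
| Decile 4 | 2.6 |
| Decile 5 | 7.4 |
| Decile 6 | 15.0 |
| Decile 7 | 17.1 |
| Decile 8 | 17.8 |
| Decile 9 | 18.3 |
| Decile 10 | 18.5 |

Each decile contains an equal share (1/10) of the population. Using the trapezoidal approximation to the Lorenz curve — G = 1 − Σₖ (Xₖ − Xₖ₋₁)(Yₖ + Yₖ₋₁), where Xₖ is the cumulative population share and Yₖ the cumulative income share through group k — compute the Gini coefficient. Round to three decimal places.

0.413

Cumulative income shares Yₖ: 0.0070, 0.0180, 0.0330, 0.0590, 0.1330, 0.2830, 0.4540, 0.6320, 0.8150, 1.0000
Σ (Xₖ−Xₖ₋₁)(Yₖ+Yₖ₋₁) = (1/10)(0.0070+0.0000) + (1/10)(0.0180+0.0070) + (1/10)(0.0330+0.0180) + (1/10)(0.0590+0.0330) + (1/10)(0.1330+0.0590) + (1/10)(0.2830+0.1330) + (1/10)(0.4540+0.2830) + (1/10)(0.6320+0.4540) + (1/10)(0.8150+0.6320) + (1/10)(1.0000+0.8150)
  = 0.0007 + 0.0025 + 0.0051 + 0.0092 + 0.0192 + 0.0416 + 0.0737 + 0.1086 + 0.1447 + 0.1815 = 0.5868
G = 1 − 0.5868 = 0.4132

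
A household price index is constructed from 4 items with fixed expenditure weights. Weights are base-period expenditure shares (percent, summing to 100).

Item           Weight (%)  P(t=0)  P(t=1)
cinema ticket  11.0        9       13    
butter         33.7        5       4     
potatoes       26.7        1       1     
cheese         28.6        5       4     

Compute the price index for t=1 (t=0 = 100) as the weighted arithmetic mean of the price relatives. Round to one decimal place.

92.4

cinema ticket: 11.0 × (13/9) = 11.0 × 1.444444 = 15.8889
butter: 33.7 × (4/5) = 33.7 × 0.800000 = 26.9600
potatoes: 26.7 × (1/1) = 26.7 × 1.000000 = 26.7000
cheese: 28.6 × (4/5) = 28.6 × 0.800000 = 22.8800
Index = Σ wᵢ·(p₁ᵢ/p₀ᵢ) = 15.8889 + 26.9600 + 26.7000 + 22.8800 = 92.4289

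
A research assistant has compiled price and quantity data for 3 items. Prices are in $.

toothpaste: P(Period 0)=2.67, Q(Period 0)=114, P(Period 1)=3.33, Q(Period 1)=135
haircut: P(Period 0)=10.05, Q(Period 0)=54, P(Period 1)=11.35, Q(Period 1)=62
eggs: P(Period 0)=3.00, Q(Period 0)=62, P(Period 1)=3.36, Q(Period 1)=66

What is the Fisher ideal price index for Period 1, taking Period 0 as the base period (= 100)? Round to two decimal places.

116.31

Laspeyres component (base-period weights):
ΣP(Period 1)Q(Period 0) = 3.33×114 + 11.35×54 + 3.36×62 = 379.62 + 612.9 + 208.32 = 1200.84
ΣP(Period 0)Q(Period 0) = 2.67×114 + 10.05×54 + 3.00×62 = 304.38 + 542.7 + 186 = 1033.08
L = 1200.84 / 1033.08 × 100 = 116.2388
Paasche component (current-period weights):
ΣP(Period 1)Q(Period 1) = 3.33×135 + 11.35×62 + 3.36×66 = 449.55 + 703.7 + 221.76 = 1375.01
ΣP(Period 0)Q(Period 1) = 2.67×135 + 10.05×62 + 3.00×66 = 360.45 + 623.1 + 198 = 1181.55
P = 1375.01 / 1181.55 × 100 = 116.3734
Fisher = √(L × P) = √(116.2388 × 116.3734) = 116.3061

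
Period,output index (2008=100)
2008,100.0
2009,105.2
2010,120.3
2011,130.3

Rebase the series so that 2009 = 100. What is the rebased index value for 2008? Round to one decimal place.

95.1

Rebased(2008) = 100.0 / 105.2 × 100 = 95.0570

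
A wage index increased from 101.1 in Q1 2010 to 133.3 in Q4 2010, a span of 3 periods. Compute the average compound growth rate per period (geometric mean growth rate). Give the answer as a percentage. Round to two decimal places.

9.65%

Growth factor = (133.3/101.1)^(1/3) = (1.318497)^(1/3) = 1.096545
Growth rate = 1.096545 − 1 = 0.096545 = 9.6545%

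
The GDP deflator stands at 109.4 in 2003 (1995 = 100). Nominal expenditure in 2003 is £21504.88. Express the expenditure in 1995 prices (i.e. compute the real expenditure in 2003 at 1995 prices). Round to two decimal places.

19657.11

Real = Nominal ÷ (Index/100) = 21504.88 ÷ (109.4/100)
     = 21504.88 ÷ 1.094 = 19657.1115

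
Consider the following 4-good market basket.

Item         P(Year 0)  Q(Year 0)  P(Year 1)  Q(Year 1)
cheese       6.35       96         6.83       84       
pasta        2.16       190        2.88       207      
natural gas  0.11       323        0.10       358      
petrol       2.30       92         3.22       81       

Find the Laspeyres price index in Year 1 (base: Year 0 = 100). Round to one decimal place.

120.9

Laspeyres price index uses base-period quantities as weights.
ΣP(Year 1)·Q(Year 0) = 6.83×96 + 2.88×190 + 0.10×323 + 3.22×92 = 655.68 + 547.2 + 32.3 + 296.24 = 1531.42
ΣP(Year 0)·Q(Year 0) = 6.35×96 + 2.16×190 + 0.11×323 + 2.30×92 = 609.6 + 410.4 + 35.53 + 211.6 = 1267.13
Index = 1531.42 / 1267.13 × 100 = 120.8574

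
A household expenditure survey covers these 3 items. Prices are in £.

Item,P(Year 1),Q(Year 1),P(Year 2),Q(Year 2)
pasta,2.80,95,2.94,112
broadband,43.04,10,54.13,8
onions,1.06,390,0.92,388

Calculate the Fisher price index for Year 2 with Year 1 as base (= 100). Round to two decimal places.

105.47

Laspeyres component (base-period weights):
ΣP(Year 2)Q(Year 1) = 2.94×95 + 54.13×10 + 0.92×390 = 279.3 + 541.3 + 358.8 = 1179.4
ΣP(Year 1)Q(Year 1) = 2.80×95 + 43.04×10 + 1.06×390 = 266 + 430.4 + 413.4 = 1109.8
L = 1179.4 / 1109.8 × 100 = 106.2714
Paasche component (current-period weights):
ΣP(Year 2)Q(Year 2) = 2.94×112 + 54.13×8 + 0.92×388 = 329.28 + 433.04 + 356.96 = 1119.28
ΣP(Year 1)Q(Year 2) = 2.80×112 + 43.04×8 + 1.06×388 = 313.6 + 344.32 + 411.28 = 1069.2
P = 1119.28 / 1069.2 × 100 = 104.6839
Fisher = √(L × P) = √(106.2714 × 104.6839) = 105.4747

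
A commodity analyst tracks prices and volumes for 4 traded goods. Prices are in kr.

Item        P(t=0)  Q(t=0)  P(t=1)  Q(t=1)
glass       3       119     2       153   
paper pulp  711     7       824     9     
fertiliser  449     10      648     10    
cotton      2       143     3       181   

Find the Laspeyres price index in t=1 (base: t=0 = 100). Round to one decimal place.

Laspeyres price index uses base-period quantities as weights.
ΣP(t=1)·Q(t=0) = 2×119 + 824×7 + 648×10 + 3×143 = 238 + 5768 + 6480 + 429 = 12915
ΣP(t=0)·Q(t=0) = 3×119 + 711×7 + 449×10 + 2×143 = 357 + 4977 + 4490 + 286 = 10110
Index = 12915 / 10110 × 100 = 127.7448

127.7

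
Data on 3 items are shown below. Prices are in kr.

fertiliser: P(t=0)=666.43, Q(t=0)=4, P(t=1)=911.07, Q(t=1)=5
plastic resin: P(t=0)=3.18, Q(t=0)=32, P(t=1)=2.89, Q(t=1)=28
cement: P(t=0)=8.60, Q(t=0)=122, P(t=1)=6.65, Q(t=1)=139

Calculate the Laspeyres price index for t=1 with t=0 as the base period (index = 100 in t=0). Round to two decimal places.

Laspeyres price index uses base-period quantities as weights.
ΣP(t=1)·Q(t=0) = 911.07×4 + 2.89×32 + 6.65×122 = 3644.28 + 92.48 + 811.3 = 4548.06
ΣP(t=0)·Q(t=0) = 666.43×4 + 3.18×32 + 8.60×122 = 2665.72 + 101.76 + 1049.2 = 3816.68
Index = 4548.06 / 3816.68 × 100 = 119.1627

119.16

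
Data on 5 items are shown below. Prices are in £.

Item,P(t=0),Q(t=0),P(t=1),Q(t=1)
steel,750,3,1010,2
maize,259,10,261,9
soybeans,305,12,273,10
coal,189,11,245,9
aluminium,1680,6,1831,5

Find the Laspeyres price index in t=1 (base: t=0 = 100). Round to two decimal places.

Laspeyres price index uses base-period quantities as weights.
ΣP(t=1)·Q(t=0) = 1010×3 + 261×10 + 273×12 + 245×11 + 1831×6 = 3030 + 2610 + 3276 + 2695 + 10986 = 22597
ΣP(t=0)·Q(t=0) = 750×3 + 259×10 + 305×12 + 189×11 + 1680×6 = 2250 + 2590 + 3660 + 2079 + 10080 = 20659
Index = 22597 / 20659 × 100 = 109.3809

109.38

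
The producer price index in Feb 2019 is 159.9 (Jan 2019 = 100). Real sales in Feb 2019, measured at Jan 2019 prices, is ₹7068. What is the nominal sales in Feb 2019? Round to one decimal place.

Nominal = Real × (Index/100) = 7068 × (159.9/100)
        = 7068 × 1.599 = 11301.7320

11301.7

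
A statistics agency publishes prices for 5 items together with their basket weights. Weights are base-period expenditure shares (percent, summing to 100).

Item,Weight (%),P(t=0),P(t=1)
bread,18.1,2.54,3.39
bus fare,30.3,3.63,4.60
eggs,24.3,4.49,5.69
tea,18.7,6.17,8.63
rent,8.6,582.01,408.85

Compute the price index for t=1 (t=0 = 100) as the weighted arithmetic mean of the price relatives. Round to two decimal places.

125.55

bread: 18.1 × (3.39/2.54) = 18.1 × 1.334646 = 24.1571
bus fare: 30.3 × (4.60/3.63) = 30.3 × 1.267218 = 38.3967
eggs: 24.3 × (5.69/4.49) = 24.3 × 1.267261 = 30.7944
tea: 18.7 × (8.63/6.17) = 18.7 × 1.398703 = 26.1558
rent: 8.6 × (408.85/582.01) = 8.6 × 0.702479 = 6.0413
Index = Σ wᵢ·(p₁ᵢ/p₀ᵢ) = 24.1571 + 38.3967 + 30.7944 + 26.1558 + 6.0413 = 125.5453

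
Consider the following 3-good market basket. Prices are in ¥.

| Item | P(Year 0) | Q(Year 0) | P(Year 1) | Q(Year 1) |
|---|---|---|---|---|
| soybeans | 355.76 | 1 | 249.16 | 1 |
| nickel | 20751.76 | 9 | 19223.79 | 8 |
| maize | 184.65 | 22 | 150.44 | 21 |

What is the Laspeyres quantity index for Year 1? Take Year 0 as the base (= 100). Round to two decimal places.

Laspeyres quantity index uses base-period prices as weights.
ΣP(Year 0)·Q(Year 1) = 355.76×1 + 20751.76×8 + 184.65×21 = 355.76 + 166014.08 + 3877.65 = 170247.49
ΣP(Year 0)·Q(Year 0) = 355.76×1 + 20751.76×9 + 184.65×22 = 355.76 + 186765.84 + 4062.3 = 191183.9
Index = 170247.49 / 191183.9 × 100 = 89.0491

89.05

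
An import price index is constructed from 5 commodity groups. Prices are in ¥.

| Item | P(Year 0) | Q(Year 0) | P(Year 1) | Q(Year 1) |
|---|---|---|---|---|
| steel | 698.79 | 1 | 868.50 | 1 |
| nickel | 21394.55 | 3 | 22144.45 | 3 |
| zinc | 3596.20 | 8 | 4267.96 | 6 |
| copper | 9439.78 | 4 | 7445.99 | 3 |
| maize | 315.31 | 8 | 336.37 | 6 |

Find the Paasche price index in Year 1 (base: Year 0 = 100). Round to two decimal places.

100.51

Paasche price index uses current-period quantities as weights.
ΣP(Year 1)·Q(Year 1) = 868.50×1 + 22144.45×3 + 4267.96×6 + 7445.99×3 + 336.37×6 = 868.5 + 66433.35 + 25607.76 + 22337.97 + 2018.22 = 117265.8
ΣP(Year 0)·Q(Year 1) = 698.79×1 + 21394.55×3 + 3596.20×6 + 9439.78×3 + 315.31×6 = 698.79 + 64183.65 + 21577.2 + 28319.34 + 1891.86 = 116670.84
Index = 117265.8 / 116670.84 × 100 = 100.5099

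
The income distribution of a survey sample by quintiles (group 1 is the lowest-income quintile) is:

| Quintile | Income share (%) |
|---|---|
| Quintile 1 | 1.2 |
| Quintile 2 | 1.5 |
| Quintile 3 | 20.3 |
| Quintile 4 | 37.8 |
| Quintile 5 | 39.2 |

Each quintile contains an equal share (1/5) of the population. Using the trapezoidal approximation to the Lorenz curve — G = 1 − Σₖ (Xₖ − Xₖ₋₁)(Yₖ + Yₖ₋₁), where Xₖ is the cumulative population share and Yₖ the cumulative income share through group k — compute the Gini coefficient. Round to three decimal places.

0.449

Cumulative income shares Yₖ: 0.0120, 0.0270, 0.2300, 0.6080, 1.0000
Σ (Xₖ−Xₖ₋₁)(Yₖ+Yₖ₋₁) = (1/5)(0.0120+0.0000) + (1/5)(0.0270+0.0120) + (1/5)(0.2300+0.0270) + (1/5)(0.6080+0.2300) + (1/5)(1.0000+0.6080)
  = 0.0024 + 0.0078 + 0.0514 + 0.1676 + 0.3216 = 0.5508
G = 1 − 0.5508 = 0.4492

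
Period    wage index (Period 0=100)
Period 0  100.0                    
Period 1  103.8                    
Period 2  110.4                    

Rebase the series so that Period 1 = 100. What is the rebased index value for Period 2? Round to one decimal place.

106.4

Rebased(Period 2) = 110.4 / 103.8 × 100 = 106.3584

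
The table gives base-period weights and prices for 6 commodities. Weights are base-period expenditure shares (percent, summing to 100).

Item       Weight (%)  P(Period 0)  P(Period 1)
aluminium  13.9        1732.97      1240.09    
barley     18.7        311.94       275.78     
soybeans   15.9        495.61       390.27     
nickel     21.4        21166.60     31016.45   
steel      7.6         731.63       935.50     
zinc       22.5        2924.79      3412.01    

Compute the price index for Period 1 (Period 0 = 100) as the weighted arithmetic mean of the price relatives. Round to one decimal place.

106.3

aluminium: 13.9 × (1240.09/1732.97) = 13.9 × 0.715587 = 9.9467
barley: 18.7 × (275.78/311.94) = 18.7 × 0.884080 = 16.5323
soybeans: 15.9 × (390.27/495.61) = 15.9 × 0.787454 = 12.5205
nickel: 21.4 × (31016.45/21166.60) = 21.4 × 1.465349 = 31.3585
steel: 7.6 × (935.50/731.63) = 7.6 × 1.278652 = 9.7178
zinc: 22.5 × (3412.01/2924.79) = 22.5 × 1.166583 = 26.2481
Index = Σ wᵢ·(p₁ᵢ/p₀ᵢ) = 9.9467 + 16.5323 + 12.5205 + 31.3585 + 9.7178 + 26.2481 = 106.3238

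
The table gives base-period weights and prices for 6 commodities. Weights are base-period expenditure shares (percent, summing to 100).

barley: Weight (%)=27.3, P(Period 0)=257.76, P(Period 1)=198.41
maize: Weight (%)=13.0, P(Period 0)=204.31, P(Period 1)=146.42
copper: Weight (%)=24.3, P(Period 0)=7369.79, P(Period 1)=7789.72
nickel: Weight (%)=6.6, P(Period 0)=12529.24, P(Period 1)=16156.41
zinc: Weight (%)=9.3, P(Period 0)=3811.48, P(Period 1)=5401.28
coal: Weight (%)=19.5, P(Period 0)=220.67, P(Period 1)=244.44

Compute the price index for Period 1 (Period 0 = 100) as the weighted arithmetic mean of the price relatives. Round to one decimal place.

barley: 27.3 × (198.41/257.76) = 27.3 × 0.769747 = 21.0141
maize: 13.0 × (146.42/204.31) = 13.0 × 0.716656 = 9.3165
copper: 24.3 × (7789.72/7369.79) = 24.3 × 1.056980 = 25.6846
nickel: 6.6 × (16156.41/12529.24) = 6.6 × 1.289496 = 8.5107
zinc: 9.3 × (5401.28/3811.48) = 9.3 × 1.417108 = 13.1791
coal: 19.5 × (244.44/220.67) = 19.5 × 1.107717 = 21.6005
Index = Σ wᵢ·(p₁ᵢ/p₀ᵢ) = 21.0141 + 9.3165 + 25.6846 + 8.5107 + 13.1791 + 21.6005 = 99.3055

99.3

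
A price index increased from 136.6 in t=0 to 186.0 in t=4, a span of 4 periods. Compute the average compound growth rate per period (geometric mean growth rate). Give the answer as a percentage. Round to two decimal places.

8.02%

Growth factor = (186.0/136.6)^(1/4) = (1.361640)^(1/4) = 1.080228
Growth rate = 1.080228 − 1 = 0.080228 = 8.0228%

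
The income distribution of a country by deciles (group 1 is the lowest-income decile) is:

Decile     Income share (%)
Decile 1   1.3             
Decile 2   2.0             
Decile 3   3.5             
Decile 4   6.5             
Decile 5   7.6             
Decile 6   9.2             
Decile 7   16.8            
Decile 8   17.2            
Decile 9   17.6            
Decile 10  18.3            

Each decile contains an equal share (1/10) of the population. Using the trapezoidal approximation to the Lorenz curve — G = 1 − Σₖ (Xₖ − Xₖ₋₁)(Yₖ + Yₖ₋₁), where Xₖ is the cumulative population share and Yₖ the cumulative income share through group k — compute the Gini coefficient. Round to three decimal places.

0.363

Cumulative income shares Yₖ: 0.0130, 0.0330, 0.0680, 0.1330, 0.2090, 0.3010, 0.4690, 0.6410, 0.8170, 1.0000
Σ (Xₖ−Xₖ₋₁)(Yₖ+Yₖ₋₁) = (1/10)(0.0130+0.0000) + (1/10)(0.0330+0.0130) + (1/10)(0.0680+0.0330) + (1/10)(0.1330+0.0680) + (1/10)(0.2090+0.1330) + (1/10)(0.3010+0.2090) + (1/10)(0.4690+0.3010) + (1/10)(0.6410+0.4690) + (1/10)(0.8170+0.6410) + (1/10)(1.0000+0.8170)
  = 0.0013 + 0.0046 + 0.0101 + 0.0201 + 0.0342 + 0.0510 + 0.0770 + 0.1110 + 0.1458 + 0.1817 = 0.6368
G = 1 − 0.6368 = 0.3632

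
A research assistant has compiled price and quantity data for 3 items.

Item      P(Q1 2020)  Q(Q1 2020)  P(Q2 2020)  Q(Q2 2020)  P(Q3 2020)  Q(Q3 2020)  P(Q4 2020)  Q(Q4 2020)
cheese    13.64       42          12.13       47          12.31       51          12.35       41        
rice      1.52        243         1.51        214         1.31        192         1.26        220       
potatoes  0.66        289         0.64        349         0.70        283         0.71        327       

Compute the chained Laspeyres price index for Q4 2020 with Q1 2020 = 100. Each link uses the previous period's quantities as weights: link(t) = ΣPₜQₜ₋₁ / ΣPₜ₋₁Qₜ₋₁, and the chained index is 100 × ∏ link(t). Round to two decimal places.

92.15

Link Q1 2020→Q2 2020:
ΣP(Q2 2020)Q(Q1 2020) = 12.13×42 + 1.51×243 + 0.64×289 = 509.46 + 366.93 + 184.96 = 1061.35
ΣP(Q1 2020)Q(Q1 2020) = 13.64×42 + 1.52×243 + 0.66×289 = 572.88 + 369.36 + 190.74 = 1132.98
link = 1061.35/1132.98 = 0.936777
Link Q2 2020→Q3 2020:
ΣP(Q3 2020)Q(Q2 2020) = 12.31×47 + 1.31×214 + 0.70×349 = 578.57 + 280.34 + 244.3 = 1103.21
ΣP(Q2 2020)Q(Q2 2020) = 12.13×47 + 1.51×214 + 0.64×349 = 570.11 + 323.14 + 223.36 = 1116.61
link = 1103.21/1116.61 = 0.987999
Link Q3 2020→Q4 2020:
ΣP(Q4 2020)Q(Q3 2020) = 12.35×51 + 1.26×192 + 0.71×283 = 629.85 + 241.92 + 200.93 = 1072.7
ΣP(Q3 2020)Q(Q3 2020) = 12.31×51 + 1.31×192 + 0.70×283 = 627.81 + 251.52 + 198.1 = 1077.43
link = 1072.7/1077.43 = 0.995610
Chained index = 100 × 0.936777 × 0.987999 × 0.995610 = 92.1472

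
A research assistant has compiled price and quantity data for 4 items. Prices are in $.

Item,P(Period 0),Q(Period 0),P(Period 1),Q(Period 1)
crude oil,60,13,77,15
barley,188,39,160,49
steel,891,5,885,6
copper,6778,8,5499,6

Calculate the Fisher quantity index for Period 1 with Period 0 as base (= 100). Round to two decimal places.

84.51

Laspeyres component (base-period weights):
ΣP(Period 0)Q(Period 1) = 60×15 + 188×49 + 891×6 + 6778×6 = 900 + 9212 + 5346 + 40668 = 56126
ΣP(Period 0)Q(Period 0) = 60×13 + 188×39 + 891×5 + 6778×8 = 780 + 7332 + 4455 + 54224 = 66791
L = 56126 / 66791 × 100 = 84.0323
Paasche component (current-period weights):
ΣP(Period 1)Q(Period 1) = 77×15 + 160×49 + 885×6 + 5499×6 = 1155 + 7840 + 5310 + 32994 = 47299
ΣP(Period 1)Q(Period 0) = 77×13 + 160×39 + 885×5 + 5499×8 = 1001 + 6240 + 4425 + 43992 = 55658
P = 47299 / 55658 × 100 = 84.9815
Fisher = √(L × P) = √(84.0323 × 84.9815) = 84.5056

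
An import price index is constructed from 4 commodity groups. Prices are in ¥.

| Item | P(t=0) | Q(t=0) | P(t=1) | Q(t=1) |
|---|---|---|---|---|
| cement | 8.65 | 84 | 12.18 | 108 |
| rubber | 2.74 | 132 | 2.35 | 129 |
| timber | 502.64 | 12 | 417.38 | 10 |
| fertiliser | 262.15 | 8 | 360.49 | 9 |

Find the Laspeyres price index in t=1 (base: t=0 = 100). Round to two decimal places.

100.09

Laspeyres price index uses base-period quantities as weights.
ΣP(t=1)·Q(t=0) = 12.18×84 + 2.35×132 + 417.38×12 + 360.49×8 = 1023.12 + 310.2 + 5008.56 + 2883.92 = 9225.8
ΣP(t=0)·Q(t=0) = 8.65×84 + 2.74×132 + 502.64×12 + 262.15×8 = 726.6 + 361.68 + 6031.68 + 2097.2 = 9217.16
Index = 9225.8 / 9217.16 × 100 = 100.0937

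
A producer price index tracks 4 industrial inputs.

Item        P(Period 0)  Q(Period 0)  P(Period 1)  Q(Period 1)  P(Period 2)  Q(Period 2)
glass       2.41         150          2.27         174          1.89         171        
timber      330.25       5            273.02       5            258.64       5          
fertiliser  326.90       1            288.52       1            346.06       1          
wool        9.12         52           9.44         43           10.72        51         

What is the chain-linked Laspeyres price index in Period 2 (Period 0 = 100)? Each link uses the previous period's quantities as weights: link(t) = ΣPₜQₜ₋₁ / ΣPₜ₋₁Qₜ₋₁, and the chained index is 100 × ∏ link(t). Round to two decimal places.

Link Period 0→Period 1:
ΣP(Period 1)Q(Period 0) = 2.27×150 + 273.02×5 + 288.52×1 + 9.44×52 = 340.5 + 1365.1 + 288.52 + 490.88 = 2485
ΣP(Period 0)Q(Period 0) = 2.41×150 + 330.25×5 + 326.90×1 + 9.12×52 = 361.5 + 1651.25 + 326.9 + 474.24 = 2813.89
link = 2485/2813.89 = 0.883119
Link Period 1→Period 2:
ΣP(Period 2)Q(Period 1) = 1.89×174 + 258.64×5 + 346.06×1 + 10.72×43 = 328.86 + 1293.2 + 346.06 + 460.96 = 2429.08
ΣP(Period 1)Q(Period 1) = 2.27×174 + 273.02×5 + 288.52×1 + 9.44×43 = 394.98 + 1365.1 + 288.52 + 405.92 = 2454.52
link = 2429.08/2454.52 = 0.989635
Chained index = 100 × 0.883119 × 0.989635 = 87.3966

87.40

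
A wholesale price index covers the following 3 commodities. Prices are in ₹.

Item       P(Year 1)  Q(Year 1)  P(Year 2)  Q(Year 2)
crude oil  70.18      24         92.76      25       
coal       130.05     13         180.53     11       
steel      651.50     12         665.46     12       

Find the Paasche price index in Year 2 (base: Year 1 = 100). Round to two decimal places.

111.70

Paasche price index uses current-period quantities as weights.
ΣP(Year 2)·Q(Year 2) = 92.76×25 + 180.53×11 + 665.46×12 = 2319 + 1985.83 + 7985.52 = 12290.35
ΣP(Year 1)·Q(Year 2) = 70.18×25 + 130.05×11 + 651.50×12 = 1754.5 + 1430.55 + 7818 = 11003.05
Index = 12290.35 / 11003.05 × 100 = 111.6995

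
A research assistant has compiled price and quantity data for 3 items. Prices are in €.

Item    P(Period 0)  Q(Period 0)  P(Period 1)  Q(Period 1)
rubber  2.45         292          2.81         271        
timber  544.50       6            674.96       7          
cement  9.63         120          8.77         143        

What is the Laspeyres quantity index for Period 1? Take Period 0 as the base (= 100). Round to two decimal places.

Laspeyres quantity index uses base-period prices as weights.
ΣP(Period 0)·Q(Period 1) = 2.45×271 + 544.50×7 + 9.63×143 = 663.95 + 3811.5 + 1377.09 = 5852.54
ΣP(Period 0)·Q(Period 0) = 2.45×292 + 544.50×6 + 9.63×120 = 715.4 + 3267 + 1155.6 = 5138
Index = 5852.54 / 5138 × 100 = 113.9070

113.91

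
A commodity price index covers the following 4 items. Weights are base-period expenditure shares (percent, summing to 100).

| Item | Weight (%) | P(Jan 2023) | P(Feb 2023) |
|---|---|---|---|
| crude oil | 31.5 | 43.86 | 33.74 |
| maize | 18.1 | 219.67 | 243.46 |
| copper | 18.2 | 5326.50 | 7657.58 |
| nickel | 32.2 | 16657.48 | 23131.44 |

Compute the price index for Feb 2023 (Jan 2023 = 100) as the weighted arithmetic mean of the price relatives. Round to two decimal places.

crude oil: 31.5 × (33.74/43.86) = 31.5 × 0.769266 = 24.2319
maize: 18.1 × (243.46/219.67) = 18.1 × 1.108299 = 20.0602
copper: 18.2 × (7657.58/5326.50) = 18.2 × 1.437638 = 26.1650
nickel: 32.2 × (23131.44/16657.48) = 32.2 × 1.388652 = 44.7146
Index = Σ wᵢ·(p₁ᵢ/p₀ᵢ) = 24.2319 + 20.0602 + 26.1650 + 44.7146 = 115.1717

115.17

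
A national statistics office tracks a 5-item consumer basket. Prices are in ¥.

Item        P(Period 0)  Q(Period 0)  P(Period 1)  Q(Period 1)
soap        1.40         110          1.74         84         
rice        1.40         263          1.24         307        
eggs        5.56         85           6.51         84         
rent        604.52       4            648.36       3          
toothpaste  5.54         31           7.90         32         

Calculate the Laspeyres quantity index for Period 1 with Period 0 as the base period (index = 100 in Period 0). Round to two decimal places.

83.84

Laspeyres quantity index uses base-period prices as weights.
ΣP(Period 0)·Q(Period 1) = 1.40×84 + 1.40×307 + 5.56×84 + 604.52×3 + 5.54×32 = 117.6 + 429.8 + 467.04 + 1813.56 + 177.28 = 3005.28
ΣP(Period 0)·Q(Period 0) = 1.40×110 + 1.40×263 + 5.56×85 + 604.52×4 + 5.54×31 = 154 + 368.2 + 472.6 + 2418.08 + 171.74 = 3584.62
Index = 3005.28 / 3584.62 × 100 = 83.8382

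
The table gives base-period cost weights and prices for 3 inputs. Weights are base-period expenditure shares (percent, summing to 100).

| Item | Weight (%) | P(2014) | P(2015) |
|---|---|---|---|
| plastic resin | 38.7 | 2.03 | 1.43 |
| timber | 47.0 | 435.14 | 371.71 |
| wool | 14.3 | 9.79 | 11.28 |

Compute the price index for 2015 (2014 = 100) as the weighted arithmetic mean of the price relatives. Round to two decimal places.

83.89

plastic resin: 38.7 × (1.43/2.03) = 38.7 × 0.704433 = 27.2616
timber: 47.0 × (371.71/435.14) = 47.0 × 0.854231 = 40.1488
wool: 14.3 × (11.28/9.79) = 14.3 × 1.152196 = 16.4764
Index = Σ wᵢ·(p₁ᵢ/p₀ᵢ) = 27.2616 + 40.1488 + 16.4764 = 83.8868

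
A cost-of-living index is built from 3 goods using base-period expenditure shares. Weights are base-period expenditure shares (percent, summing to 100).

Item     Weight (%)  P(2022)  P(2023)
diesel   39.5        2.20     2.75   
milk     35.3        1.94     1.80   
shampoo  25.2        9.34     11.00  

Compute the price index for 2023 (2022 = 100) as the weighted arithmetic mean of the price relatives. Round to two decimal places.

diesel: 39.5 × (2.75/2.20) = 39.5 × 1.250000 = 49.3750
milk: 35.3 × (1.80/1.94) = 35.3 × 0.927835 = 32.7526
shampoo: 25.2 × (11.00/9.34) = 25.2 × 1.177730 = 29.6788
Index = Σ wᵢ·(p₁ᵢ/p₀ᵢ) = 49.3750 + 32.7526 + 29.6788 = 111.8064

111.81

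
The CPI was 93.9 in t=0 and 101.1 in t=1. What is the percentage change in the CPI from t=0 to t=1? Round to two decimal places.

7.67%

Change = (101.1 − 93.9) / 93.9 × 100
       = 7.2 / 93.9 × 100 = 7.6677%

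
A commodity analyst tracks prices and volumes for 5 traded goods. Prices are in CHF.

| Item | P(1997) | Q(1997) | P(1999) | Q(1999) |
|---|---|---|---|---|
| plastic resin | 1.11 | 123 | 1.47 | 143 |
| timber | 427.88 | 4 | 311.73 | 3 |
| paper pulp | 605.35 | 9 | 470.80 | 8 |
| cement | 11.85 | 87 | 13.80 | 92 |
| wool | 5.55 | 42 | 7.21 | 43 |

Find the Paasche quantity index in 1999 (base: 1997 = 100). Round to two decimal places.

Paasche quantity index uses current-period prices as weights.
ΣP(1999)·Q(1999) = 1.47×143 + 311.73×3 + 470.80×8 + 13.80×92 + 7.21×43 = 210.21 + 935.19 + 3766.4 + 1269.6 + 310.03 = 6491.43
ΣP(1999)·Q(1997) = 1.47×123 + 311.73×4 + 470.80×9 + 13.80×87 + 7.21×42 = 180.81 + 1246.92 + 4237.2 + 1200.6 + 302.82 = 7168.35
Index = 6491.43 / 7168.35 × 100 = 90.5568

90.56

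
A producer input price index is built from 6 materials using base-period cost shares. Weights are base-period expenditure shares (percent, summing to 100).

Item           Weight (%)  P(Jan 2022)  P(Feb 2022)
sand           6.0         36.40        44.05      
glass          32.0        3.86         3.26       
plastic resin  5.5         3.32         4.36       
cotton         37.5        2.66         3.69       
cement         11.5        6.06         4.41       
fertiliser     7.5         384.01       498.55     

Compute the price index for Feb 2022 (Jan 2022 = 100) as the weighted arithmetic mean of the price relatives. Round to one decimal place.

111.6

sand: 6.0 × (44.05/36.40) = 6.0 × 1.210165 = 7.2610
glass: 32.0 × (3.26/3.86) = 32.0 × 0.844560 = 27.0259
plastic resin: 5.5 × (4.36/3.32) = 5.5 × 1.313253 = 7.2229
cotton: 37.5 × (3.69/2.66) = 37.5 × 1.387218 = 52.0207
cement: 11.5 × (4.41/6.06) = 11.5 × 0.727723 = 8.3688
fertiliser: 7.5 × (498.55/384.01) = 7.5 × 1.298273 = 9.7371
Index = Σ wᵢ·(p₁ᵢ/p₀ᵢ) = 7.2610 + 27.0259 + 7.2229 + 52.0207 + 8.3688 + 9.7371 = 111.6363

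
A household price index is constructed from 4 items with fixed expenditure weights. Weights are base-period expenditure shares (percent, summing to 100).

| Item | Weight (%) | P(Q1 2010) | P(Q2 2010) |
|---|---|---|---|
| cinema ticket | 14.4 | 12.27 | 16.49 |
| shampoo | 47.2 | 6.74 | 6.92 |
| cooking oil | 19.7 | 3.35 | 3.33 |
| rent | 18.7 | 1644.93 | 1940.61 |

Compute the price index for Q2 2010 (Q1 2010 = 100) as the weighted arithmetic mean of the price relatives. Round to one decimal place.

cinema ticket: 14.4 × (16.49/12.27) = 14.4 × 1.343928 = 19.3526
shampoo: 47.2 × (6.92/6.74) = 47.2 × 1.026706 = 48.4605
cooking oil: 19.7 × (3.33/3.35) = 19.7 × 0.994030 = 19.5824
rent: 18.7 × (1940.61/1644.93) = 18.7 × 1.179752 = 22.0614
Index = Σ wᵢ·(p₁ᵢ/p₀ᵢ) = 19.3526 + 48.4605 + 19.5824 + 22.0614 = 109.4569

109.5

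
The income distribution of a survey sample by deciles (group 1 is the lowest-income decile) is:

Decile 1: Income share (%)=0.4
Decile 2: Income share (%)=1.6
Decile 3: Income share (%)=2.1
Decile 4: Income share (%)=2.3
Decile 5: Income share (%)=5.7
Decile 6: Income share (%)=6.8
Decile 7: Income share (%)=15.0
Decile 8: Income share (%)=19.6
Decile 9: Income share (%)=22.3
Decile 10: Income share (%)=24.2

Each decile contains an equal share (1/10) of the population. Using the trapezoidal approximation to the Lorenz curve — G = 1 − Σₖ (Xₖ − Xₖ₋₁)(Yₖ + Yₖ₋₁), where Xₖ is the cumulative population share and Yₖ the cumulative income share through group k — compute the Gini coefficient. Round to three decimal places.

Cumulative income shares Yₖ: 0.0040, 0.0200, 0.0410, 0.0640, 0.1210, 0.1890, 0.3390, 0.5350, 0.7580, 1.0000
Σ (Xₖ−Xₖ₋₁)(Yₖ+Yₖ₋₁) = (1/10)(0.0040+0.0000) + (1/10)(0.0200+0.0040) + (1/10)(0.0410+0.0200) + (1/10)(0.0640+0.0410) + (1/10)(0.1210+0.0640) + (1/10)(0.1890+0.1210) + (1/10)(0.3390+0.1890) + (1/10)(0.5350+0.3390) + (1/10)(0.7580+0.5350) + (1/10)(1.0000+0.7580)
  = 0.0004 + 0.0024 + 0.0061 + 0.0105 + 0.0185 + 0.0310 + 0.0528 + 0.0874 + 0.1293 + 0.1758 = 0.5142
G = 1 − 0.5142 = 0.4858

0.486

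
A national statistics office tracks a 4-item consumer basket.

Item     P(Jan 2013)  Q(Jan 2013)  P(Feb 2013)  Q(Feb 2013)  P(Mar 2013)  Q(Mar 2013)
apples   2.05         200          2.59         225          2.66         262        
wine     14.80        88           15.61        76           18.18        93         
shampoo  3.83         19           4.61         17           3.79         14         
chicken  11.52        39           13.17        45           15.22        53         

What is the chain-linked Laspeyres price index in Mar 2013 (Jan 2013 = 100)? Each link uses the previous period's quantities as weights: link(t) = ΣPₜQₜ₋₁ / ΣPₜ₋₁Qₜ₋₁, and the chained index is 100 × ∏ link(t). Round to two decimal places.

Link Jan 2013→Feb 2013:
ΣP(Feb 2013)Q(Jan 2013) = 2.59×200 + 15.61×88 + 4.61×19 + 13.17×39 = 518 + 1373.68 + 87.59 + 513.63 = 2492.9
ΣP(Jan 2013)Q(Jan 2013) = 2.05×200 + 14.80×88 + 3.83×19 + 11.52×39 = 410 + 1302.4 + 72.77 + 449.28 = 2234.45
link = 2492.9/2234.45 = 1.115666
Link Feb 2013→Mar 2013:
ΣP(Mar 2013)Q(Feb 2013) = 2.66×225 + 18.18×76 + 3.79×17 + 15.22×45 = 598.5 + 1381.68 + 64.43 + 684.9 = 2729.51
ΣP(Feb 2013)Q(Feb 2013) = 2.59×225 + 15.61×76 + 4.61×17 + 13.17×45 = 582.75 + 1186.36 + 78.37 + 592.65 = 2440.13
link = 2729.51/2440.13 = 1.118592
Chained index = 100 × 1.115666 × 1.118592 = 124.7975

124.80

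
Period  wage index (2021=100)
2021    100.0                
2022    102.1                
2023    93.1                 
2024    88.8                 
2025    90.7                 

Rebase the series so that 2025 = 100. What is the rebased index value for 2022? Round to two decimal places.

Rebased(2022) = 102.1 / 90.7 × 100 = 112.5689

112.57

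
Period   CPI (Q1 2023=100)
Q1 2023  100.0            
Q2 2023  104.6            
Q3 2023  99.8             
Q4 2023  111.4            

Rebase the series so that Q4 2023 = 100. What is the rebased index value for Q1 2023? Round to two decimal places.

Rebased(Q1 2023) = 100.0 / 111.4 × 100 = 89.7666

89.77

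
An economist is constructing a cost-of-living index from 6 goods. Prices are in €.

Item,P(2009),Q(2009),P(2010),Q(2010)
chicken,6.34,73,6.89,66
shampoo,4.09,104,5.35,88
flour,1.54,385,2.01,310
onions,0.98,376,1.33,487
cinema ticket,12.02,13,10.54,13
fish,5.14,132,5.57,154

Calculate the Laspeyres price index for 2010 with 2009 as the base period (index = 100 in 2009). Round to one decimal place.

119.4

Laspeyres price index uses base-period quantities as weights.
ΣP(2010)·Q(2009) = 6.89×73 + 5.35×104 + 2.01×385 + 1.33×376 + 10.54×13 + 5.57×132 = 502.97 + 556.4 + 773.85 + 500.08 + 137.02 + 735.24 = 3205.56
ΣP(2009)·Q(2009) = 6.34×73 + 4.09×104 + 1.54×385 + 0.98×376 + 12.02×13 + 5.14×132 = 462.82 + 425.36 + 592.9 + 368.48 + 156.26 + 678.48 = 2684.3
Index = 3205.56 / 2684.3 × 100 = 119.4188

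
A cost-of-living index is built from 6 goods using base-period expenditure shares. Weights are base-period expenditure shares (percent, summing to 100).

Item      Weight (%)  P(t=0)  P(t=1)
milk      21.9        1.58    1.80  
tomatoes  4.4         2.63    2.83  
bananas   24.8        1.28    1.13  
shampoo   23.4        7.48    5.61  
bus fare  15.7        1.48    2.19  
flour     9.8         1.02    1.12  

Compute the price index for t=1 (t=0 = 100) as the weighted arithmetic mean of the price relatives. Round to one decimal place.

103.1

milk: 21.9 × (1.80/1.58) = 21.9 × 1.139241 = 24.9494
tomatoes: 4.4 × (2.83/2.63) = 4.4 × 1.076046 = 4.7346
bananas: 24.8 × (1.13/1.28) = 24.8 × 0.882812 = 21.8937
shampoo: 23.4 × (5.61/7.48) = 23.4 × 0.750000 = 17.5500
bus fare: 15.7 × (2.19/1.48) = 15.7 × 1.479730 = 23.2318
flour: 9.8 × (1.12/1.02) = 9.8 × 1.098039 = 10.7608
Index = Σ wᵢ·(p₁ᵢ/p₀ᵢ) = 24.9494 + 4.7346 + 21.8937 + 17.5500 + 23.2318 + 10.7608 = 103.1203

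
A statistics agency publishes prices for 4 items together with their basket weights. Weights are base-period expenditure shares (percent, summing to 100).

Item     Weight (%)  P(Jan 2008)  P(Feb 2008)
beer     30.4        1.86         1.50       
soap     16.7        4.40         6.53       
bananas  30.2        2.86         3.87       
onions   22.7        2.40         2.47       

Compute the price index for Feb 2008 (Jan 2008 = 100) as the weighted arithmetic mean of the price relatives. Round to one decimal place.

beer: 30.4 × (1.50/1.86) = 30.4 × 0.806452 = 24.5161
soap: 16.7 × (6.53/4.40) = 16.7 × 1.484091 = 24.7843
bananas: 30.2 × (3.87/2.86) = 30.2 × 1.353147 = 40.8650
onions: 22.7 × (2.47/2.40) = 22.7 × 1.029167 = 23.3621
Index = Σ wᵢ·(p₁ᵢ/p₀ᵢ) = 24.5161 + 24.7843 + 40.8650 + 23.3621 = 113.5276

113.5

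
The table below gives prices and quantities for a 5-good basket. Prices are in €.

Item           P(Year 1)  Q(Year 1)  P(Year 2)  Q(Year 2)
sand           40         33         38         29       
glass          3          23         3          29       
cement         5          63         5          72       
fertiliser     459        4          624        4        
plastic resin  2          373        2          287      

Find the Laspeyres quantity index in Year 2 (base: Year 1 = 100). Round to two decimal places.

93.72

Laspeyres quantity index uses base-period prices as weights.
ΣP(Year 1)·Q(Year 2) = 40×29 + 3×29 + 5×72 + 459×4 + 2×287 = 1160 + 87 + 360 + 1836 + 574 = 4017
ΣP(Year 1)·Q(Year 1) = 40×33 + 3×23 + 5×63 + 459×4 + 2×373 = 1320 + 69 + 315 + 1836 + 746 = 4286
Index = 4017 / 4286 × 100 = 93.7238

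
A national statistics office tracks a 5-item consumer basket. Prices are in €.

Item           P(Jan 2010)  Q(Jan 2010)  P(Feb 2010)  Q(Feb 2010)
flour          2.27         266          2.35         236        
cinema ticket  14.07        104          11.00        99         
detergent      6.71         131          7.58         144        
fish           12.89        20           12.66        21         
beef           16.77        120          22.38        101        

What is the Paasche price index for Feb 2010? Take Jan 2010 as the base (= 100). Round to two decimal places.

108.27

Paasche price index uses current-period quantities as weights.
ΣP(Feb 2010)·Q(Feb 2010) = 2.35×236 + 11.00×99 + 7.58×144 + 12.66×21 + 22.38×101 = 554.6 + 1089 + 1091.52 + 265.86 + 2260.38 = 5261.36
ΣP(Jan 2010)·Q(Feb 2010) = 2.27×236 + 14.07×99 + 6.71×144 + 12.89×21 + 16.77×101 = 535.72 + 1392.93 + 966.24 + 270.69 + 1693.77 = 4859.35
Index = 5261.36 / 4859.35 × 100 = 108.2729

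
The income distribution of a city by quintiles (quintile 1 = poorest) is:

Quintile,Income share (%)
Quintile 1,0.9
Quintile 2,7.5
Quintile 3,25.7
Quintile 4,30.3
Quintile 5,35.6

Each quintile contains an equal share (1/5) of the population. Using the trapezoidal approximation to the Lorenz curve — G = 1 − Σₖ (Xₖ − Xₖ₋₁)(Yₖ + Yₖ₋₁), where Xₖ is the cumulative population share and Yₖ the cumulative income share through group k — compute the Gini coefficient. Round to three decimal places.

Cumulative income shares Yₖ: 0.0090, 0.0840, 0.3410, 0.6440, 1.0000
Σ (Xₖ−Xₖ₋₁)(Yₖ+Yₖ₋₁) = (1/5)(0.0090+0.0000) + (1/5)(0.0840+0.0090) + (1/5)(0.3410+0.0840) + (1/5)(0.6440+0.3410) + (1/5)(1.0000+0.6440)
  = 0.0018 + 0.0186 + 0.0850 + 0.1970 + 0.3288 = 0.6312
G = 1 − 0.6312 = 0.3688

0.369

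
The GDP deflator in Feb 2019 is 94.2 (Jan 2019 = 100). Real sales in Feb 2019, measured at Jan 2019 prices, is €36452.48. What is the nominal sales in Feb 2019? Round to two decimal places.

Nominal = Real × (Index/100) = 36452.48 × (94.2/100)
        = 36452.48 × 0.942 = 34338.2362

34338.24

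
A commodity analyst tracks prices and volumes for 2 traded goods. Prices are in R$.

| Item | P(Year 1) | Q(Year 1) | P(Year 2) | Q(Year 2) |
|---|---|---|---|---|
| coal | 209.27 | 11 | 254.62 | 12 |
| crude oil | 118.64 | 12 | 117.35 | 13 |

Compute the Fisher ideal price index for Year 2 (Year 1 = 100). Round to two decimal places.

Laspeyres component (base-period weights):
ΣP(Year 2)Q(Year 1) = 254.62×11 + 117.35×12 = 2800.82 + 1408.2 = 4209.02
ΣP(Year 1)Q(Year 1) = 209.27×11 + 118.64×12 = 2301.97 + 1423.68 = 3725.65
L = 4209.02 / 3725.65 × 100 = 112.9741
Paasche component (current-period weights):
ΣP(Year 2)Q(Year 2) = 254.62×12 + 117.35×13 = 3055.44 + 1525.55 = 4580.99
ΣP(Year 1)Q(Year 2) = 209.27×12 + 118.64×13 = 2511.24 + 1542.32 = 4053.56
P = 4580.99 / 4053.56 × 100 = 113.0115
Fisher = √(L × P) = √(112.9741 × 113.0115) = 112.9928

112.99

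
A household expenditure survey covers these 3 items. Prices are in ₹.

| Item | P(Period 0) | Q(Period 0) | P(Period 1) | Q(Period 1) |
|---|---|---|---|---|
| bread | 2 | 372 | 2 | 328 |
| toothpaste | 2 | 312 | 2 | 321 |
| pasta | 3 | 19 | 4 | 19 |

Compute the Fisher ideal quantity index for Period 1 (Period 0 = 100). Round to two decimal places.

95.12

Laspeyres component (base-period weights):
ΣP(Period 0)Q(Period 1) = 2×328 + 2×321 + 3×19 = 656 + 642 + 57 = 1355
ΣP(Period 0)Q(Period 0) = 2×372 + 2×312 + 3×19 = 744 + 624 + 57 = 1425
L = 1355 / 1425 × 100 = 95.0877
Paasche component (current-period weights):
ΣP(Period 1)Q(Period 1) = 2×328 + 2×321 + 4×19 = 656 + 642 + 76 = 1374
ΣP(Period 1)Q(Period 0) = 2×372 + 2×312 + 4×19 = 744 + 624 + 76 = 1444
P = 1374 / 1444 × 100 = 95.1524
Fisher = √(L × P) = √(95.0877 × 95.1524) = 95.1200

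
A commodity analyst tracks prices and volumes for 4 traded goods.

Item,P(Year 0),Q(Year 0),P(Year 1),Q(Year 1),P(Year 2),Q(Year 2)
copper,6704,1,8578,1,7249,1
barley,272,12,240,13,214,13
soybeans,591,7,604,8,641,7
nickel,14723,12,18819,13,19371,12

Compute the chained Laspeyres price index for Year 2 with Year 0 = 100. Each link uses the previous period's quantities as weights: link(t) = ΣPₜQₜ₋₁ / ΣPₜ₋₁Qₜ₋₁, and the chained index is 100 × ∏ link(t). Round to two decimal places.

Link Year 0→Year 1:
ΣP(Year 1)Q(Year 0) = 8578×1 + 240×12 + 604×7 + 18819×12 = 8578 + 2880 + 4228 + 225828 = 241514
ΣP(Year 0)Q(Year 0) = 6704×1 + 272×12 + 591×7 + 14723×12 = 6704 + 3264 + 4137 + 176676 = 190781
link = 241514/190781 = 1.265923
Link Year 1→Year 2:
ΣP(Year 2)Q(Year 1) = 7249×1 + 214×13 + 641×8 + 19371×13 = 7249 + 2782 + 5128 + 251823 = 266982
ΣP(Year 1)Q(Year 1) = 8578×1 + 240×13 + 604×8 + 18819×13 = 8578 + 3120 + 4832 + 244647 = 261177
link = 266982/261177 = 1.022226
Chained index = 100 × 1.265923 × 1.022226 = 129.4059

129.41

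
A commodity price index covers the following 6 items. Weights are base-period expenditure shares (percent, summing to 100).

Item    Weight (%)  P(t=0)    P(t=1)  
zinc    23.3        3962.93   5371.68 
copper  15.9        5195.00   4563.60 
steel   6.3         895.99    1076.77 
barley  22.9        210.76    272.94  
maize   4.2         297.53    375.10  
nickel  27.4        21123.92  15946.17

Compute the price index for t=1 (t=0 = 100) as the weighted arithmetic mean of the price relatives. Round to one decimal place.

zinc: 23.3 × (5371.68/3962.93) = 23.3 × 1.355482 = 31.5827
copper: 15.9 × (4563.60/5195.00) = 15.9 × 0.878460 = 13.9675
steel: 6.3 × (1076.77/895.99) = 6.3 × 1.201766 = 7.5711
barley: 22.9 × (272.94/210.76) = 22.9 × 1.295028 = 29.6561
maize: 4.2 × (375.10/297.53) = 4.2 × 1.260713 = 5.2950
nickel: 27.4 × (15946.17/21123.92) = 27.4 × 0.754887 = 20.6839
Index = Σ wᵢ·(p₁ᵢ/p₀ᵢ) = 31.5827 + 13.9675 + 7.5711 + 29.6561 + 5.2950 + 20.6839 = 108.7564

108.8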